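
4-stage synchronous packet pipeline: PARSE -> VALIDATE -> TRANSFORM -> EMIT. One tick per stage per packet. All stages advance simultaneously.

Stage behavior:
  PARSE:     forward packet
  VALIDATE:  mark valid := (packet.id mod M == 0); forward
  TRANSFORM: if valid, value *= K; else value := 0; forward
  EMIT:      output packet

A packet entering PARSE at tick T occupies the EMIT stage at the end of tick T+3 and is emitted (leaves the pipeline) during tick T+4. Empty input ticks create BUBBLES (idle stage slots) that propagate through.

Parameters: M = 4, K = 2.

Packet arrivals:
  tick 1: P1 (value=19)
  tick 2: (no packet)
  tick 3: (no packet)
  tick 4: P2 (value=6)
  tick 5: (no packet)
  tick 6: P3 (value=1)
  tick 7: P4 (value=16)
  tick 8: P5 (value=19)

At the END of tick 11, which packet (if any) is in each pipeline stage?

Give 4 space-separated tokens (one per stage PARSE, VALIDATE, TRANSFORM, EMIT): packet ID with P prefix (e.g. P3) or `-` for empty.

Answer: - - - P5

Derivation:
Tick 1: [PARSE:P1(v=19,ok=F), VALIDATE:-, TRANSFORM:-, EMIT:-] out:-; in:P1
Tick 2: [PARSE:-, VALIDATE:P1(v=19,ok=F), TRANSFORM:-, EMIT:-] out:-; in:-
Tick 3: [PARSE:-, VALIDATE:-, TRANSFORM:P1(v=0,ok=F), EMIT:-] out:-; in:-
Tick 4: [PARSE:P2(v=6,ok=F), VALIDATE:-, TRANSFORM:-, EMIT:P1(v=0,ok=F)] out:-; in:P2
Tick 5: [PARSE:-, VALIDATE:P2(v=6,ok=F), TRANSFORM:-, EMIT:-] out:P1(v=0); in:-
Tick 6: [PARSE:P3(v=1,ok=F), VALIDATE:-, TRANSFORM:P2(v=0,ok=F), EMIT:-] out:-; in:P3
Tick 7: [PARSE:P4(v=16,ok=F), VALIDATE:P3(v=1,ok=F), TRANSFORM:-, EMIT:P2(v=0,ok=F)] out:-; in:P4
Tick 8: [PARSE:P5(v=19,ok=F), VALIDATE:P4(v=16,ok=T), TRANSFORM:P3(v=0,ok=F), EMIT:-] out:P2(v=0); in:P5
Tick 9: [PARSE:-, VALIDATE:P5(v=19,ok=F), TRANSFORM:P4(v=32,ok=T), EMIT:P3(v=0,ok=F)] out:-; in:-
Tick 10: [PARSE:-, VALIDATE:-, TRANSFORM:P5(v=0,ok=F), EMIT:P4(v=32,ok=T)] out:P3(v=0); in:-
Tick 11: [PARSE:-, VALIDATE:-, TRANSFORM:-, EMIT:P5(v=0,ok=F)] out:P4(v=32); in:-
At end of tick 11: ['-', '-', '-', 'P5']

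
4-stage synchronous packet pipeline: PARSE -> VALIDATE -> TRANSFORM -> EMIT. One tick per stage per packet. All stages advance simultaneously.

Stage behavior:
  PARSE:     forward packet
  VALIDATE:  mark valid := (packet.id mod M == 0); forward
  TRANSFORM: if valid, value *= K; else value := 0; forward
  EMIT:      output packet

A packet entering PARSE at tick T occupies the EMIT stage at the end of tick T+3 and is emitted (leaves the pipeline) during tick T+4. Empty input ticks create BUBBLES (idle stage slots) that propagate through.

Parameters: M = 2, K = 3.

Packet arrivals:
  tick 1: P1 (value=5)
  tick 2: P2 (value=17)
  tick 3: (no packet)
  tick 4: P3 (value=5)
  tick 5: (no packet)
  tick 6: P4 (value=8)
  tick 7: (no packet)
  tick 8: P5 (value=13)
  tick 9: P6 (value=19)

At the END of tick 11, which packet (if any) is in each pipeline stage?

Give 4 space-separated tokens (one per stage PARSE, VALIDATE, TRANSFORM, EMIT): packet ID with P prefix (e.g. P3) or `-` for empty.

Answer: - - P6 P5

Derivation:
Tick 1: [PARSE:P1(v=5,ok=F), VALIDATE:-, TRANSFORM:-, EMIT:-] out:-; in:P1
Tick 2: [PARSE:P2(v=17,ok=F), VALIDATE:P1(v=5,ok=F), TRANSFORM:-, EMIT:-] out:-; in:P2
Tick 3: [PARSE:-, VALIDATE:P2(v=17,ok=T), TRANSFORM:P1(v=0,ok=F), EMIT:-] out:-; in:-
Tick 4: [PARSE:P3(v=5,ok=F), VALIDATE:-, TRANSFORM:P2(v=51,ok=T), EMIT:P1(v=0,ok=F)] out:-; in:P3
Tick 5: [PARSE:-, VALIDATE:P3(v=5,ok=F), TRANSFORM:-, EMIT:P2(v=51,ok=T)] out:P1(v=0); in:-
Tick 6: [PARSE:P4(v=8,ok=F), VALIDATE:-, TRANSFORM:P3(v=0,ok=F), EMIT:-] out:P2(v=51); in:P4
Tick 7: [PARSE:-, VALIDATE:P4(v=8,ok=T), TRANSFORM:-, EMIT:P3(v=0,ok=F)] out:-; in:-
Tick 8: [PARSE:P5(v=13,ok=F), VALIDATE:-, TRANSFORM:P4(v=24,ok=T), EMIT:-] out:P3(v=0); in:P5
Tick 9: [PARSE:P6(v=19,ok=F), VALIDATE:P5(v=13,ok=F), TRANSFORM:-, EMIT:P4(v=24,ok=T)] out:-; in:P6
Tick 10: [PARSE:-, VALIDATE:P6(v=19,ok=T), TRANSFORM:P5(v=0,ok=F), EMIT:-] out:P4(v=24); in:-
Tick 11: [PARSE:-, VALIDATE:-, TRANSFORM:P6(v=57,ok=T), EMIT:P5(v=0,ok=F)] out:-; in:-
At end of tick 11: ['-', '-', 'P6', 'P5']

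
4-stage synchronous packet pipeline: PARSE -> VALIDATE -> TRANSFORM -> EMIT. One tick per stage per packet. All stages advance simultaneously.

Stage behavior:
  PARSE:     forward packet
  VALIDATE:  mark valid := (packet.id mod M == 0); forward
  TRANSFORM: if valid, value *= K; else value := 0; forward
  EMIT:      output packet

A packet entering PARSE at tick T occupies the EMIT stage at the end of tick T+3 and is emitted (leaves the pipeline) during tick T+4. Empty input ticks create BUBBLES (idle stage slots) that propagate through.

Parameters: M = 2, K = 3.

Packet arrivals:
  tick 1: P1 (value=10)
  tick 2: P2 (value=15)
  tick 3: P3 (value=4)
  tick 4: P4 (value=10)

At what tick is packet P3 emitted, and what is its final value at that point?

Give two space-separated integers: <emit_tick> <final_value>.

Answer: 7 0

Derivation:
Tick 1: [PARSE:P1(v=10,ok=F), VALIDATE:-, TRANSFORM:-, EMIT:-] out:-; in:P1
Tick 2: [PARSE:P2(v=15,ok=F), VALIDATE:P1(v=10,ok=F), TRANSFORM:-, EMIT:-] out:-; in:P2
Tick 3: [PARSE:P3(v=4,ok=F), VALIDATE:P2(v=15,ok=T), TRANSFORM:P1(v=0,ok=F), EMIT:-] out:-; in:P3
Tick 4: [PARSE:P4(v=10,ok=F), VALIDATE:P3(v=4,ok=F), TRANSFORM:P2(v=45,ok=T), EMIT:P1(v=0,ok=F)] out:-; in:P4
Tick 5: [PARSE:-, VALIDATE:P4(v=10,ok=T), TRANSFORM:P3(v=0,ok=F), EMIT:P2(v=45,ok=T)] out:P1(v=0); in:-
Tick 6: [PARSE:-, VALIDATE:-, TRANSFORM:P4(v=30,ok=T), EMIT:P3(v=0,ok=F)] out:P2(v=45); in:-
Tick 7: [PARSE:-, VALIDATE:-, TRANSFORM:-, EMIT:P4(v=30,ok=T)] out:P3(v=0); in:-
Tick 8: [PARSE:-, VALIDATE:-, TRANSFORM:-, EMIT:-] out:P4(v=30); in:-
P3: arrives tick 3, valid=False (id=3, id%2=1), emit tick 7, final value 0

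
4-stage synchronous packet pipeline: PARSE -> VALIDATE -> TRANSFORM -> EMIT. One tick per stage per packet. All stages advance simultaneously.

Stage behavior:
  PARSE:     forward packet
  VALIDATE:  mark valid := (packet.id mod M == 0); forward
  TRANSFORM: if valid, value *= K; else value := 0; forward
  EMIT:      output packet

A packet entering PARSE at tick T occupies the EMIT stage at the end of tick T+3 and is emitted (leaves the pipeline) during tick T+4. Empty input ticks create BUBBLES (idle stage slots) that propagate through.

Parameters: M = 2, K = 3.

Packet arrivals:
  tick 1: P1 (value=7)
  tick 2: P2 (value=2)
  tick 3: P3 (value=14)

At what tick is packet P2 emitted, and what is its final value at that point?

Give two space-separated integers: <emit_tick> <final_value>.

Answer: 6 6

Derivation:
Tick 1: [PARSE:P1(v=7,ok=F), VALIDATE:-, TRANSFORM:-, EMIT:-] out:-; in:P1
Tick 2: [PARSE:P2(v=2,ok=F), VALIDATE:P1(v=7,ok=F), TRANSFORM:-, EMIT:-] out:-; in:P2
Tick 3: [PARSE:P3(v=14,ok=F), VALIDATE:P2(v=2,ok=T), TRANSFORM:P1(v=0,ok=F), EMIT:-] out:-; in:P3
Tick 4: [PARSE:-, VALIDATE:P3(v=14,ok=F), TRANSFORM:P2(v=6,ok=T), EMIT:P1(v=0,ok=F)] out:-; in:-
Tick 5: [PARSE:-, VALIDATE:-, TRANSFORM:P3(v=0,ok=F), EMIT:P2(v=6,ok=T)] out:P1(v=0); in:-
Tick 6: [PARSE:-, VALIDATE:-, TRANSFORM:-, EMIT:P3(v=0,ok=F)] out:P2(v=6); in:-
Tick 7: [PARSE:-, VALIDATE:-, TRANSFORM:-, EMIT:-] out:P3(v=0); in:-
P2: arrives tick 2, valid=True (id=2, id%2=0), emit tick 6, final value 6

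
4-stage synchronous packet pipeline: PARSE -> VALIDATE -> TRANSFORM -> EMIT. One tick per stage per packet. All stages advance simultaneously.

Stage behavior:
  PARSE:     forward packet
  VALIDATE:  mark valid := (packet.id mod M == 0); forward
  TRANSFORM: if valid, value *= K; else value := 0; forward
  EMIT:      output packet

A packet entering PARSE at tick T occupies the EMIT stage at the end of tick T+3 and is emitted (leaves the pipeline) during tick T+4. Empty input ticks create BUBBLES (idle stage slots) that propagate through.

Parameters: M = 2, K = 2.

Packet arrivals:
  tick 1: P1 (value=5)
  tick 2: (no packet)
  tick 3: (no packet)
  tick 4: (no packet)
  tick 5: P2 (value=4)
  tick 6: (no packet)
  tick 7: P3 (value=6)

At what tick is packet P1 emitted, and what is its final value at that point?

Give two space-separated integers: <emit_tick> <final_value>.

Answer: 5 0

Derivation:
Tick 1: [PARSE:P1(v=5,ok=F), VALIDATE:-, TRANSFORM:-, EMIT:-] out:-; in:P1
Tick 2: [PARSE:-, VALIDATE:P1(v=5,ok=F), TRANSFORM:-, EMIT:-] out:-; in:-
Tick 3: [PARSE:-, VALIDATE:-, TRANSFORM:P1(v=0,ok=F), EMIT:-] out:-; in:-
Tick 4: [PARSE:-, VALIDATE:-, TRANSFORM:-, EMIT:P1(v=0,ok=F)] out:-; in:-
Tick 5: [PARSE:P2(v=4,ok=F), VALIDATE:-, TRANSFORM:-, EMIT:-] out:P1(v=0); in:P2
Tick 6: [PARSE:-, VALIDATE:P2(v=4,ok=T), TRANSFORM:-, EMIT:-] out:-; in:-
Tick 7: [PARSE:P3(v=6,ok=F), VALIDATE:-, TRANSFORM:P2(v=8,ok=T), EMIT:-] out:-; in:P3
Tick 8: [PARSE:-, VALIDATE:P3(v=6,ok=F), TRANSFORM:-, EMIT:P2(v=8,ok=T)] out:-; in:-
Tick 9: [PARSE:-, VALIDATE:-, TRANSFORM:P3(v=0,ok=F), EMIT:-] out:P2(v=8); in:-
Tick 10: [PARSE:-, VALIDATE:-, TRANSFORM:-, EMIT:P3(v=0,ok=F)] out:-; in:-
Tick 11: [PARSE:-, VALIDATE:-, TRANSFORM:-, EMIT:-] out:P3(v=0); in:-
P1: arrives tick 1, valid=False (id=1, id%2=1), emit tick 5, final value 0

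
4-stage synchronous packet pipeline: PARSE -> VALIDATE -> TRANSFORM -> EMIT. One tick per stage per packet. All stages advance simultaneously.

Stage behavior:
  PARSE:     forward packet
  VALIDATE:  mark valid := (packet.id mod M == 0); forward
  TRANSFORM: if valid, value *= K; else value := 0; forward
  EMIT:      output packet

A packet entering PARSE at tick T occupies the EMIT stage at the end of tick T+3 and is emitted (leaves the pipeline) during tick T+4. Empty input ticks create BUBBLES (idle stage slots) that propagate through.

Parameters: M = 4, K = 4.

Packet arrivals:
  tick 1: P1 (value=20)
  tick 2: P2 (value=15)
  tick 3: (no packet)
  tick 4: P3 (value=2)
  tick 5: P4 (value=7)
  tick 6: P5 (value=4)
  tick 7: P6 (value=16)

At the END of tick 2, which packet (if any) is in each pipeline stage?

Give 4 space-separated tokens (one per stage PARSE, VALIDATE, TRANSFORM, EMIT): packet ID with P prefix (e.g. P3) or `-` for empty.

Answer: P2 P1 - -

Derivation:
Tick 1: [PARSE:P1(v=20,ok=F), VALIDATE:-, TRANSFORM:-, EMIT:-] out:-; in:P1
Tick 2: [PARSE:P2(v=15,ok=F), VALIDATE:P1(v=20,ok=F), TRANSFORM:-, EMIT:-] out:-; in:P2
At end of tick 2: ['P2', 'P1', '-', '-']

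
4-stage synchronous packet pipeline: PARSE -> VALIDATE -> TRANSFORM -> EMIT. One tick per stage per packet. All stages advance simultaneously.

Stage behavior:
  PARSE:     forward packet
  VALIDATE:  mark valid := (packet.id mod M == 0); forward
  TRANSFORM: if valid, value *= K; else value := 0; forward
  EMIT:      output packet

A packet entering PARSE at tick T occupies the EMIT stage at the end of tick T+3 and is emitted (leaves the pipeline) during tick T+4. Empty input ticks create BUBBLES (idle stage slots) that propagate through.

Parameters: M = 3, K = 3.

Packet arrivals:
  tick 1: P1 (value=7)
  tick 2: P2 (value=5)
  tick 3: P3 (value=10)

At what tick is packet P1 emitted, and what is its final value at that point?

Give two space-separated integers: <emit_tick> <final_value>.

Answer: 5 0

Derivation:
Tick 1: [PARSE:P1(v=7,ok=F), VALIDATE:-, TRANSFORM:-, EMIT:-] out:-; in:P1
Tick 2: [PARSE:P2(v=5,ok=F), VALIDATE:P1(v=7,ok=F), TRANSFORM:-, EMIT:-] out:-; in:P2
Tick 3: [PARSE:P3(v=10,ok=F), VALIDATE:P2(v=5,ok=F), TRANSFORM:P1(v=0,ok=F), EMIT:-] out:-; in:P3
Tick 4: [PARSE:-, VALIDATE:P3(v=10,ok=T), TRANSFORM:P2(v=0,ok=F), EMIT:P1(v=0,ok=F)] out:-; in:-
Tick 5: [PARSE:-, VALIDATE:-, TRANSFORM:P3(v=30,ok=T), EMIT:P2(v=0,ok=F)] out:P1(v=0); in:-
Tick 6: [PARSE:-, VALIDATE:-, TRANSFORM:-, EMIT:P3(v=30,ok=T)] out:P2(v=0); in:-
Tick 7: [PARSE:-, VALIDATE:-, TRANSFORM:-, EMIT:-] out:P3(v=30); in:-
P1: arrives tick 1, valid=False (id=1, id%3=1), emit tick 5, final value 0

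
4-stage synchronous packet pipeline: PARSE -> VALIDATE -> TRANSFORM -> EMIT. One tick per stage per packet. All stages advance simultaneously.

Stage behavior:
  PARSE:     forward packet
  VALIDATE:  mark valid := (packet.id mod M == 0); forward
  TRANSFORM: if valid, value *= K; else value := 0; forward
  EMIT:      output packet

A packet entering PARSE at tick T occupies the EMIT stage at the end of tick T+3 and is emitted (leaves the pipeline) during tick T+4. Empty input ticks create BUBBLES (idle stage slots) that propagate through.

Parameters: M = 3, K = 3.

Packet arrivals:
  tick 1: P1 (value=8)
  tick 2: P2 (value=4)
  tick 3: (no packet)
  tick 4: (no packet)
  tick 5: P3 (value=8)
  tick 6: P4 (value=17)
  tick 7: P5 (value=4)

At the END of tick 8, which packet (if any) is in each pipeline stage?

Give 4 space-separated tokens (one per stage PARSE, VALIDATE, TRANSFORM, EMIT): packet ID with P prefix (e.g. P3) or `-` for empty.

Answer: - P5 P4 P3

Derivation:
Tick 1: [PARSE:P1(v=8,ok=F), VALIDATE:-, TRANSFORM:-, EMIT:-] out:-; in:P1
Tick 2: [PARSE:P2(v=4,ok=F), VALIDATE:P1(v=8,ok=F), TRANSFORM:-, EMIT:-] out:-; in:P2
Tick 3: [PARSE:-, VALIDATE:P2(v=4,ok=F), TRANSFORM:P1(v=0,ok=F), EMIT:-] out:-; in:-
Tick 4: [PARSE:-, VALIDATE:-, TRANSFORM:P2(v=0,ok=F), EMIT:P1(v=0,ok=F)] out:-; in:-
Tick 5: [PARSE:P3(v=8,ok=F), VALIDATE:-, TRANSFORM:-, EMIT:P2(v=0,ok=F)] out:P1(v=0); in:P3
Tick 6: [PARSE:P4(v=17,ok=F), VALIDATE:P3(v=8,ok=T), TRANSFORM:-, EMIT:-] out:P2(v=0); in:P4
Tick 7: [PARSE:P5(v=4,ok=F), VALIDATE:P4(v=17,ok=F), TRANSFORM:P3(v=24,ok=T), EMIT:-] out:-; in:P5
Tick 8: [PARSE:-, VALIDATE:P5(v=4,ok=F), TRANSFORM:P4(v=0,ok=F), EMIT:P3(v=24,ok=T)] out:-; in:-
At end of tick 8: ['-', 'P5', 'P4', 'P3']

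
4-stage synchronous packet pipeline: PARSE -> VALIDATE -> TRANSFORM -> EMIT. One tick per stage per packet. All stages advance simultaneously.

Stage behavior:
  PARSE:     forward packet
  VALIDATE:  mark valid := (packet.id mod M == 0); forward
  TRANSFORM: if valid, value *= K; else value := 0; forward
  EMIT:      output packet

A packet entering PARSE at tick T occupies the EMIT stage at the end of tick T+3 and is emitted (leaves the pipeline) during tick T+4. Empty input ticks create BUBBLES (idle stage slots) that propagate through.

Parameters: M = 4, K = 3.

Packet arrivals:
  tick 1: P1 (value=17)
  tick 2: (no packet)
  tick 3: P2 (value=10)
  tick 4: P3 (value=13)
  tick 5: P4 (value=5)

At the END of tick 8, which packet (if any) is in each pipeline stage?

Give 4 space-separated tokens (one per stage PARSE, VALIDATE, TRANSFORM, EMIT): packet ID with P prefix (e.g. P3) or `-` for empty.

Answer: - - - P4

Derivation:
Tick 1: [PARSE:P1(v=17,ok=F), VALIDATE:-, TRANSFORM:-, EMIT:-] out:-; in:P1
Tick 2: [PARSE:-, VALIDATE:P1(v=17,ok=F), TRANSFORM:-, EMIT:-] out:-; in:-
Tick 3: [PARSE:P2(v=10,ok=F), VALIDATE:-, TRANSFORM:P1(v=0,ok=F), EMIT:-] out:-; in:P2
Tick 4: [PARSE:P3(v=13,ok=F), VALIDATE:P2(v=10,ok=F), TRANSFORM:-, EMIT:P1(v=0,ok=F)] out:-; in:P3
Tick 5: [PARSE:P4(v=5,ok=F), VALIDATE:P3(v=13,ok=F), TRANSFORM:P2(v=0,ok=F), EMIT:-] out:P1(v=0); in:P4
Tick 6: [PARSE:-, VALIDATE:P4(v=5,ok=T), TRANSFORM:P3(v=0,ok=F), EMIT:P2(v=0,ok=F)] out:-; in:-
Tick 7: [PARSE:-, VALIDATE:-, TRANSFORM:P4(v=15,ok=T), EMIT:P3(v=0,ok=F)] out:P2(v=0); in:-
Tick 8: [PARSE:-, VALIDATE:-, TRANSFORM:-, EMIT:P4(v=15,ok=T)] out:P3(v=0); in:-
At end of tick 8: ['-', '-', '-', 'P4']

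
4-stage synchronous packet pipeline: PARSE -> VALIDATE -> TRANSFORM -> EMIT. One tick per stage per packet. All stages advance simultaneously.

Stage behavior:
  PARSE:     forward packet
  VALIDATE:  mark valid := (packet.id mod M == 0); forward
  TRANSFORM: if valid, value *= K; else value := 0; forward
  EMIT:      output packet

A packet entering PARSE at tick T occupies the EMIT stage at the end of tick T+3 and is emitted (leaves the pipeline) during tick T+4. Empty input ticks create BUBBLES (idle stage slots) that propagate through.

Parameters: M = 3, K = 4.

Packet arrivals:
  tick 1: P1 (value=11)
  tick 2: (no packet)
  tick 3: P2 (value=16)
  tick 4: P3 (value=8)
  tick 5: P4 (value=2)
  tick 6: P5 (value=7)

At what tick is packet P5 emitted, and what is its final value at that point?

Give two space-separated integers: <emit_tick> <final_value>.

Tick 1: [PARSE:P1(v=11,ok=F), VALIDATE:-, TRANSFORM:-, EMIT:-] out:-; in:P1
Tick 2: [PARSE:-, VALIDATE:P1(v=11,ok=F), TRANSFORM:-, EMIT:-] out:-; in:-
Tick 3: [PARSE:P2(v=16,ok=F), VALIDATE:-, TRANSFORM:P1(v=0,ok=F), EMIT:-] out:-; in:P2
Tick 4: [PARSE:P3(v=8,ok=F), VALIDATE:P2(v=16,ok=F), TRANSFORM:-, EMIT:P1(v=0,ok=F)] out:-; in:P3
Tick 5: [PARSE:P4(v=2,ok=F), VALIDATE:P3(v=8,ok=T), TRANSFORM:P2(v=0,ok=F), EMIT:-] out:P1(v=0); in:P4
Tick 6: [PARSE:P5(v=7,ok=F), VALIDATE:P4(v=2,ok=F), TRANSFORM:P3(v=32,ok=T), EMIT:P2(v=0,ok=F)] out:-; in:P5
Tick 7: [PARSE:-, VALIDATE:P5(v=7,ok=F), TRANSFORM:P4(v=0,ok=F), EMIT:P3(v=32,ok=T)] out:P2(v=0); in:-
Tick 8: [PARSE:-, VALIDATE:-, TRANSFORM:P5(v=0,ok=F), EMIT:P4(v=0,ok=F)] out:P3(v=32); in:-
Tick 9: [PARSE:-, VALIDATE:-, TRANSFORM:-, EMIT:P5(v=0,ok=F)] out:P4(v=0); in:-
Tick 10: [PARSE:-, VALIDATE:-, TRANSFORM:-, EMIT:-] out:P5(v=0); in:-
P5: arrives tick 6, valid=False (id=5, id%3=2), emit tick 10, final value 0

Answer: 10 0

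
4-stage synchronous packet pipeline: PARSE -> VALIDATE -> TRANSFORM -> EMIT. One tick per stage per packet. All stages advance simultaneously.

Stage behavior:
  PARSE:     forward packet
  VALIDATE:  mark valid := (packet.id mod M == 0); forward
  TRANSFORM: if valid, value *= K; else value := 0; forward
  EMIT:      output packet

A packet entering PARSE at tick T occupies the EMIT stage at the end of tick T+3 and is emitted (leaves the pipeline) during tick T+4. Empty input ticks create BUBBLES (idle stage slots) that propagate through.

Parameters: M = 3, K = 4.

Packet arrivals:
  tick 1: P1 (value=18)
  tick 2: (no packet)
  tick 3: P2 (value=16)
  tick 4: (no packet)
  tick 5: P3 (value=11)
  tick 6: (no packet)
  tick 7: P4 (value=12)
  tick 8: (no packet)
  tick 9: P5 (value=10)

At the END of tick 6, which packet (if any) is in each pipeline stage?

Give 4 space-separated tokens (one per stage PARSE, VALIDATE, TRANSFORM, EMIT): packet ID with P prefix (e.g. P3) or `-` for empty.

Answer: - P3 - P2

Derivation:
Tick 1: [PARSE:P1(v=18,ok=F), VALIDATE:-, TRANSFORM:-, EMIT:-] out:-; in:P1
Tick 2: [PARSE:-, VALIDATE:P1(v=18,ok=F), TRANSFORM:-, EMIT:-] out:-; in:-
Tick 3: [PARSE:P2(v=16,ok=F), VALIDATE:-, TRANSFORM:P1(v=0,ok=F), EMIT:-] out:-; in:P2
Tick 4: [PARSE:-, VALIDATE:P2(v=16,ok=F), TRANSFORM:-, EMIT:P1(v=0,ok=F)] out:-; in:-
Tick 5: [PARSE:P3(v=11,ok=F), VALIDATE:-, TRANSFORM:P2(v=0,ok=F), EMIT:-] out:P1(v=0); in:P3
Tick 6: [PARSE:-, VALIDATE:P3(v=11,ok=T), TRANSFORM:-, EMIT:P2(v=0,ok=F)] out:-; in:-
At end of tick 6: ['-', 'P3', '-', 'P2']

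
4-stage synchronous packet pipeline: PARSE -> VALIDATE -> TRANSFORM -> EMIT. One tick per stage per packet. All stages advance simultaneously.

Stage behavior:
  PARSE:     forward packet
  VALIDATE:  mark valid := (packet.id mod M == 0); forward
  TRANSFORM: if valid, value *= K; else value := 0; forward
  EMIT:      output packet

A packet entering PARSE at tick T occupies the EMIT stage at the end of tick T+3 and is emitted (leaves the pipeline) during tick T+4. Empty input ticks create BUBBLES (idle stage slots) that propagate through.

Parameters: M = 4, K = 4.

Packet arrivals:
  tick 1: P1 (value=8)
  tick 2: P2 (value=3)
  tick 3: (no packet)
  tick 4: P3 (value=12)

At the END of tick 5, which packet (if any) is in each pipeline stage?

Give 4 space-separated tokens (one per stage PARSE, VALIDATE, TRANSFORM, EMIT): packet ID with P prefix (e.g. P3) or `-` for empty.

Answer: - P3 - P2

Derivation:
Tick 1: [PARSE:P1(v=8,ok=F), VALIDATE:-, TRANSFORM:-, EMIT:-] out:-; in:P1
Tick 2: [PARSE:P2(v=3,ok=F), VALIDATE:P1(v=8,ok=F), TRANSFORM:-, EMIT:-] out:-; in:P2
Tick 3: [PARSE:-, VALIDATE:P2(v=3,ok=F), TRANSFORM:P1(v=0,ok=F), EMIT:-] out:-; in:-
Tick 4: [PARSE:P3(v=12,ok=F), VALIDATE:-, TRANSFORM:P2(v=0,ok=F), EMIT:P1(v=0,ok=F)] out:-; in:P3
Tick 5: [PARSE:-, VALIDATE:P3(v=12,ok=F), TRANSFORM:-, EMIT:P2(v=0,ok=F)] out:P1(v=0); in:-
At end of tick 5: ['-', 'P3', '-', 'P2']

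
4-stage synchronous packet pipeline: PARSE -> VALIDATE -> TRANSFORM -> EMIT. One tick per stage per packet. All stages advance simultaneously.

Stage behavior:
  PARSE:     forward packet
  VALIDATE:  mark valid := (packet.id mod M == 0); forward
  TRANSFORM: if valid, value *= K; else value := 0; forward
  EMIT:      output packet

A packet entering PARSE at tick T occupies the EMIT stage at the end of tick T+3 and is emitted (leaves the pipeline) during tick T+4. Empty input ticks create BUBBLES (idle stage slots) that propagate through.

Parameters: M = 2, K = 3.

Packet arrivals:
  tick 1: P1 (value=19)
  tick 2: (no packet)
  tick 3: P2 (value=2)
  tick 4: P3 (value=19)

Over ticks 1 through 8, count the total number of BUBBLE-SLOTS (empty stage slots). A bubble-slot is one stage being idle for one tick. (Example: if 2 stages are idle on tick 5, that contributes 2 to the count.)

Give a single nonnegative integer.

Tick 1: [PARSE:P1(v=19,ok=F), VALIDATE:-, TRANSFORM:-, EMIT:-] out:-; bubbles=3
Tick 2: [PARSE:-, VALIDATE:P1(v=19,ok=F), TRANSFORM:-, EMIT:-] out:-; bubbles=3
Tick 3: [PARSE:P2(v=2,ok=F), VALIDATE:-, TRANSFORM:P1(v=0,ok=F), EMIT:-] out:-; bubbles=2
Tick 4: [PARSE:P3(v=19,ok=F), VALIDATE:P2(v=2,ok=T), TRANSFORM:-, EMIT:P1(v=0,ok=F)] out:-; bubbles=1
Tick 5: [PARSE:-, VALIDATE:P3(v=19,ok=F), TRANSFORM:P2(v=6,ok=T), EMIT:-] out:P1(v=0); bubbles=2
Tick 6: [PARSE:-, VALIDATE:-, TRANSFORM:P3(v=0,ok=F), EMIT:P2(v=6,ok=T)] out:-; bubbles=2
Tick 7: [PARSE:-, VALIDATE:-, TRANSFORM:-, EMIT:P3(v=0,ok=F)] out:P2(v=6); bubbles=3
Tick 8: [PARSE:-, VALIDATE:-, TRANSFORM:-, EMIT:-] out:P3(v=0); bubbles=4
Total bubble-slots: 20

Answer: 20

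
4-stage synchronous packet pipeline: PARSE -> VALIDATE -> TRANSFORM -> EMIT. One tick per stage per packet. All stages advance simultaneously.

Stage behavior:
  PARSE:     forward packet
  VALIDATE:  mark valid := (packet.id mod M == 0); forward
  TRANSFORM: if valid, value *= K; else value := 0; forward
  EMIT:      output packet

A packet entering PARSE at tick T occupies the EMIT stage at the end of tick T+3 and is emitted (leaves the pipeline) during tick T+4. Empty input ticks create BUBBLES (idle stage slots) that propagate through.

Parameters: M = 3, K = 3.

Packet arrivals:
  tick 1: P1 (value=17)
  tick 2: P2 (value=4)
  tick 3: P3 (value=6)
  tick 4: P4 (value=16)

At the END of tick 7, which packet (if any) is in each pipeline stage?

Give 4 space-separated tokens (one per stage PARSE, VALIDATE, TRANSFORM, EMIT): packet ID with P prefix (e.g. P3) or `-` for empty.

Tick 1: [PARSE:P1(v=17,ok=F), VALIDATE:-, TRANSFORM:-, EMIT:-] out:-; in:P1
Tick 2: [PARSE:P2(v=4,ok=F), VALIDATE:P1(v=17,ok=F), TRANSFORM:-, EMIT:-] out:-; in:P2
Tick 3: [PARSE:P3(v=6,ok=F), VALIDATE:P2(v=4,ok=F), TRANSFORM:P1(v=0,ok=F), EMIT:-] out:-; in:P3
Tick 4: [PARSE:P4(v=16,ok=F), VALIDATE:P3(v=6,ok=T), TRANSFORM:P2(v=0,ok=F), EMIT:P1(v=0,ok=F)] out:-; in:P4
Tick 5: [PARSE:-, VALIDATE:P4(v=16,ok=F), TRANSFORM:P3(v=18,ok=T), EMIT:P2(v=0,ok=F)] out:P1(v=0); in:-
Tick 6: [PARSE:-, VALIDATE:-, TRANSFORM:P4(v=0,ok=F), EMIT:P3(v=18,ok=T)] out:P2(v=0); in:-
Tick 7: [PARSE:-, VALIDATE:-, TRANSFORM:-, EMIT:P4(v=0,ok=F)] out:P3(v=18); in:-
At end of tick 7: ['-', '-', '-', 'P4']

Answer: - - - P4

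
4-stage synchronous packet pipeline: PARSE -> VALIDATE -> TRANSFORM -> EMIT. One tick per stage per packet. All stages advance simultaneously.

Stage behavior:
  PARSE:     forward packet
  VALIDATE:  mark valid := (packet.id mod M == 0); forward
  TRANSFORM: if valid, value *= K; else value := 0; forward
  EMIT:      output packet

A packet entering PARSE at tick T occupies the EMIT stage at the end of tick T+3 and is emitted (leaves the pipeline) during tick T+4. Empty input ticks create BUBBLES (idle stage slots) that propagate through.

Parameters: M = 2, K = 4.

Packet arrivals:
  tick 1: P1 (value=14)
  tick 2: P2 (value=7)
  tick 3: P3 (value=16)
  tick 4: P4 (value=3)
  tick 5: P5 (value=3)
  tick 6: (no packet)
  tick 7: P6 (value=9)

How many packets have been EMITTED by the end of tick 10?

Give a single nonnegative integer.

Answer: 5

Derivation:
Tick 1: [PARSE:P1(v=14,ok=F), VALIDATE:-, TRANSFORM:-, EMIT:-] out:-; in:P1
Tick 2: [PARSE:P2(v=7,ok=F), VALIDATE:P1(v=14,ok=F), TRANSFORM:-, EMIT:-] out:-; in:P2
Tick 3: [PARSE:P3(v=16,ok=F), VALIDATE:P2(v=7,ok=T), TRANSFORM:P1(v=0,ok=F), EMIT:-] out:-; in:P3
Tick 4: [PARSE:P4(v=3,ok=F), VALIDATE:P3(v=16,ok=F), TRANSFORM:P2(v=28,ok=T), EMIT:P1(v=0,ok=F)] out:-; in:P4
Tick 5: [PARSE:P5(v=3,ok=F), VALIDATE:P4(v=3,ok=T), TRANSFORM:P3(v=0,ok=F), EMIT:P2(v=28,ok=T)] out:P1(v=0); in:P5
Tick 6: [PARSE:-, VALIDATE:P5(v=3,ok=F), TRANSFORM:P4(v=12,ok=T), EMIT:P3(v=0,ok=F)] out:P2(v=28); in:-
Tick 7: [PARSE:P6(v=9,ok=F), VALIDATE:-, TRANSFORM:P5(v=0,ok=F), EMIT:P4(v=12,ok=T)] out:P3(v=0); in:P6
Tick 8: [PARSE:-, VALIDATE:P6(v=9,ok=T), TRANSFORM:-, EMIT:P5(v=0,ok=F)] out:P4(v=12); in:-
Tick 9: [PARSE:-, VALIDATE:-, TRANSFORM:P6(v=36,ok=T), EMIT:-] out:P5(v=0); in:-
Tick 10: [PARSE:-, VALIDATE:-, TRANSFORM:-, EMIT:P6(v=36,ok=T)] out:-; in:-
Emitted by tick 10: ['P1', 'P2', 'P3', 'P4', 'P5']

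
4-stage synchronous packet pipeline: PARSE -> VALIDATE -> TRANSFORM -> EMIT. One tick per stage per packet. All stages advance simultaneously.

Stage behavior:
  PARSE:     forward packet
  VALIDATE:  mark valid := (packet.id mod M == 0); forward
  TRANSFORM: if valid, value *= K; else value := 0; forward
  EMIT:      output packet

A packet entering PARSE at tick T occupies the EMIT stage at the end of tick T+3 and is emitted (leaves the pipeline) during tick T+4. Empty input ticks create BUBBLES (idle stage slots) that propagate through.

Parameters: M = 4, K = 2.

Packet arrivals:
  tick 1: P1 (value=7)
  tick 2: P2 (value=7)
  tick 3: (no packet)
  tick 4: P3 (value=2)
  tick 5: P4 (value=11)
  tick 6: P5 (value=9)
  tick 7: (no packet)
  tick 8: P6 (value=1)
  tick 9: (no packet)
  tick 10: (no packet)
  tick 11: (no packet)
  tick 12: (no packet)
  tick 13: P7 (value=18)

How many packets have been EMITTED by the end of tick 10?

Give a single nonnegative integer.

Answer: 5

Derivation:
Tick 1: [PARSE:P1(v=7,ok=F), VALIDATE:-, TRANSFORM:-, EMIT:-] out:-; in:P1
Tick 2: [PARSE:P2(v=7,ok=F), VALIDATE:P1(v=7,ok=F), TRANSFORM:-, EMIT:-] out:-; in:P2
Tick 3: [PARSE:-, VALIDATE:P2(v=7,ok=F), TRANSFORM:P1(v=0,ok=F), EMIT:-] out:-; in:-
Tick 4: [PARSE:P3(v=2,ok=F), VALIDATE:-, TRANSFORM:P2(v=0,ok=F), EMIT:P1(v=0,ok=F)] out:-; in:P3
Tick 5: [PARSE:P4(v=11,ok=F), VALIDATE:P3(v=2,ok=F), TRANSFORM:-, EMIT:P2(v=0,ok=F)] out:P1(v=0); in:P4
Tick 6: [PARSE:P5(v=9,ok=F), VALIDATE:P4(v=11,ok=T), TRANSFORM:P3(v=0,ok=F), EMIT:-] out:P2(v=0); in:P5
Tick 7: [PARSE:-, VALIDATE:P5(v=9,ok=F), TRANSFORM:P4(v=22,ok=T), EMIT:P3(v=0,ok=F)] out:-; in:-
Tick 8: [PARSE:P6(v=1,ok=F), VALIDATE:-, TRANSFORM:P5(v=0,ok=F), EMIT:P4(v=22,ok=T)] out:P3(v=0); in:P6
Tick 9: [PARSE:-, VALIDATE:P6(v=1,ok=F), TRANSFORM:-, EMIT:P5(v=0,ok=F)] out:P4(v=22); in:-
Tick 10: [PARSE:-, VALIDATE:-, TRANSFORM:P6(v=0,ok=F), EMIT:-] out:P5(v=0); in:-
Emitted by tick 10: ['P1', 'P2', 'P3', 'P4', 'P5']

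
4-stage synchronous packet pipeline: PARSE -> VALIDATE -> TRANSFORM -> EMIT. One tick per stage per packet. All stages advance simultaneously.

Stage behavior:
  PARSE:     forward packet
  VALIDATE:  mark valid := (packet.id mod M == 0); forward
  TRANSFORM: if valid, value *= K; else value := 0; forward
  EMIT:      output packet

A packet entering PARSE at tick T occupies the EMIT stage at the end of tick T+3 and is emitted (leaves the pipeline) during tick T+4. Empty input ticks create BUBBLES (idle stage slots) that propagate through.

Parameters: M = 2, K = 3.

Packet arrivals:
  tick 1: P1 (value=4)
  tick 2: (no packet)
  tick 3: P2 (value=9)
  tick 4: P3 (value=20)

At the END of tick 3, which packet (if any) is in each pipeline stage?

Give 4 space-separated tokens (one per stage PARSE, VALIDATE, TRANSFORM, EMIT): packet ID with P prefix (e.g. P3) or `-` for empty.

Tick 1: [PARSE:P1(v=4,ok=F), VALIDATE:-, TRANSFORM:-, EMIT:-] out:-; in:P1
Tick 2: [PARSE:-, VALIDATE:P1(v=4,ok=F), TRANSFORM:-, EMIT:-] out:-; in:-
Tick 3: [PARSE:P2(v=9,ok=F), VALIDATE:-, TRANSFORM:P1(v=0,ok=F), EMIT:-] out:-; in:P2
At end of tick 3: ['P2', '-', 'P1', '-']

Answer: P2 - P1 -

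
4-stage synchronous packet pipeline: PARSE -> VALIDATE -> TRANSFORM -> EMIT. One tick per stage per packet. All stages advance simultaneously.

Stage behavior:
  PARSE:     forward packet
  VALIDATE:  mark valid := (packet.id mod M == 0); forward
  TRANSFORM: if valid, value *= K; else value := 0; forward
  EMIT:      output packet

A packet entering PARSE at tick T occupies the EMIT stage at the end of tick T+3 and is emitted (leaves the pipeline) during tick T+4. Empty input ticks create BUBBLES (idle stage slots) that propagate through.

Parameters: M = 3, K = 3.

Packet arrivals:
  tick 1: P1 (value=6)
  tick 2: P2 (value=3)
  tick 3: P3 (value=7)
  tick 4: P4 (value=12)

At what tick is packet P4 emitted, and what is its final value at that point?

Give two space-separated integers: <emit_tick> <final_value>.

Tick 1: [PARSE:P1(v=6,ok=F), VALIDATE:-, TRANSFORM:-, EMIT:-] out:-; in:P1
Tick 2: [PARSE:P2(v=3,ok=F), VALIDATE:P1(v=6,ok=F), TRANSFORM:-, EMIT:-] out:-; in:P2
Tick 3: [PARSE:P3(v=7,ok=F), VALIDATE:P2(v=3,ok=F), TRANSFORM:P1(v=0,ok=F), EMIT:-] out:-; in:P3
Tick 4: [PARSE:P4(v=12,ok=F), VALIDATE:P3(v=7,ok=T), TRANSFORM:P2(v=0,ok=F), EMIT:P1(v=0,ok=F)] out:-; in:P4
Tick 5: [PARSE:-, VALIDATE:P4(v=12,ok=F), TRANSFORM:P3(v=21,ok=T), EMIT:P2(v=0,ok=F)] out:P1(v=0); in:-
Tick 6: [PARSE:-, VALIDATE:-, TRANSFORM:P4(v=0,ok=F), EMIT:P3(v=21,ok=T)] out:P2(v=0); in:-
Tick 7: [PARSE:-, VALIDATE:-, TRANSFORM:-, EMIT:P4(v=0,ok=F)] out:P3(v=21); in:-
Tick 8: [PARSE:-, VALIDATE:-, TRANSFORM:-, EMIT:-] out:P4(v=0); in:-
P4: arrives tick 4, valid=False (id=4, id%3=1), emit tick 8, final value 0

Answer: 8 0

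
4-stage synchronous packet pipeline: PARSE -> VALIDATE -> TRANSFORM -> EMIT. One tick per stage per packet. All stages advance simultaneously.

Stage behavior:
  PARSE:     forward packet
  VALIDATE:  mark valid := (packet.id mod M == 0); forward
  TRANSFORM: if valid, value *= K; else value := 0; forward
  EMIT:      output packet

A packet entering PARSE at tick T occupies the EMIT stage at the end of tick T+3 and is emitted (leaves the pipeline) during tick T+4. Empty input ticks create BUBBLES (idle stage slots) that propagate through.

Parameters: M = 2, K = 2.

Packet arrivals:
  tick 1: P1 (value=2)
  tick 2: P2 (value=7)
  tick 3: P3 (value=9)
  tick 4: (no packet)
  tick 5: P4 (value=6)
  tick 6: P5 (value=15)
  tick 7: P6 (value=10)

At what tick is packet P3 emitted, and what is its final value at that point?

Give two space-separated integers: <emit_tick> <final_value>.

Answer: 7 0

Derivation:
Tick 1: [PARSE:P1(v=2,ok=F), VALIDATE:-, TRANSFORM:-, EMIT:-] out:-; in:P1
Tick 2: [PARSE:P2(v=7,ok=F), VALIDATE:P1(v=2,ok=F), TRANSFORM:-, EMIT:-] out:-; in:P2
Tick 3: [PARSE:P3(v=9,ok=F), VALIDATE:P2(v=7,ok=T), TRANSFORM:P1(v=0,ok=F), EMIT:-] out:-; in:P3
Tick 4: [PARSE:-, VALIDATE:P3(v=9,ok=F), TRANSFORM:P2(v=14,ok=T), EMIT:P1(v=0,ok=F)] out:-; in:-
Tick 5: [PARSE:P4(v=6,ok=F), VALIDATE:-, TRANSFORM:P3(v=0,ok=F), EMIT:P2(v=14,ok=T)] out:P1(v=0); in:P4
Tick 6: [PARSE:P5(v=15,ok=F), VALIDATE:P4(v=6,ok=T), TRANSFORM:-, EMIT:P3(v=0,ok=F)] out:P2(v=14); in:P5
Tick 7: [PARSE:P6(v=10,ok=F), VALIDATE:P5(v=15,ok=F), TRANSFORM:P4(v=12,ok=T), EMIT:-] out:P3(v=0); in:P6
Tick 8: [PARSE:-, VALIDATE:P6(v=10,ok=T), TRANSFORM:P5(v=0,ok=F), EMIT:P4(v=12,ok=T)] out:-; in:-
Tick 9: [PARSE:-, VALIDATE:-, TRANSFORM:P6(v=20,ok=T), EMIT:P5(v=0,ok=F)] out:P4(v=12); in:-
Tick 10: [PARSE:-, VALIDATE:-, TRANSFORM:-, EMIT:P6(v=20,ok=T)] out:P5(v=0); in:-
Tick 11: [PARSE:-, VALIDATE:-, TRANSFORM:-, EMIT:-] out:P6(v=20); in:-
P3: arrives tick 3, valid=False (id=3, id%2=1), emit tick 7, final value 0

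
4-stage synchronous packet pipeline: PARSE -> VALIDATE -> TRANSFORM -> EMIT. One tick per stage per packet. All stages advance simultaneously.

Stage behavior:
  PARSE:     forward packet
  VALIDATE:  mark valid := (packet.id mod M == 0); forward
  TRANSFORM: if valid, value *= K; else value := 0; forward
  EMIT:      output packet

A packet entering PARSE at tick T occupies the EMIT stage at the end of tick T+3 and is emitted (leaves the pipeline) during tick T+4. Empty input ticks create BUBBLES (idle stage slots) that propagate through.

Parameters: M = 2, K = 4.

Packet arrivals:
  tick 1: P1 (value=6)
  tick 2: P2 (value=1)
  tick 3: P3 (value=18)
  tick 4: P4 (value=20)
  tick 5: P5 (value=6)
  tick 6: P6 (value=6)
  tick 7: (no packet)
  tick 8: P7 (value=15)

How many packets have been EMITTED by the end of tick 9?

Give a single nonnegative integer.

Tick 1: [PARSE:P1(v=6,ok=F), VALIDATE:-, TRANSFORM:-, EMIT:-] out:-; in:P1
Tick 2: [PARSE:P2(v=1,ok=F), VALIDATE:P1(v=6,ok=F), TRANSFORM:-, EMIT:-] out:-; in:P2
Tick 3: [PARSE:P3(v=18,ok=F), VALIDATE:P2(v=1,ok=T), TRANSFORM:P1(v=0,ok=F), EMIT:-] out:-; in:P3
Tick 4: [PARSE:P4(v=20,ok=F), VALIDATE:P3(v=18,ok=F), TRANSFORM:P2(v=4,ok=T), EMIT:P1(v=0,ok=F)] out:-; in:P4
Tick 5: [PARSE:P5(v=6,ok=F), VALIDATE:P4(v=20,ok=T), TRANSFORM:P3(v=0,ok=F), EMIT:P2(v=4,ok=T)] out:P1(v=0); in:P5
Tick 6: [PARSE:P6(v=6,ok=F), VALIDATE:P5(v=6,ok=F), TRANSFORM:P4(v=80,ok=T), EMIT:P3(v=0,ok=F)] out:P2(v=4); in:P6
Tick 7: [PARSE:-, VALIDATE:P6(v=6,ok=T), TRANSFORM:P5(v=0,ok=F), EMIT:P4(v=80,ok=T)] out:P3(v=0); in:-
Tick 8: [PARSE:P7(v=15,ok=F), VALIDATE:-, TRANSFORM:P6(v=24,ok=T), EMIT:P5(v=0,ok=F)] out:P4(v=80); in:P7
Tick 9: [PARSE:-, VALIDATE:P7(v=15,ok=F), TRANSFORM:-, EMIT:P6(v=24,ok=T)] out:P5(v=0); in:-
Emitted by tick 9: ['P1', 'P2', 'P3', 'P4', 'P5']

Answer: 5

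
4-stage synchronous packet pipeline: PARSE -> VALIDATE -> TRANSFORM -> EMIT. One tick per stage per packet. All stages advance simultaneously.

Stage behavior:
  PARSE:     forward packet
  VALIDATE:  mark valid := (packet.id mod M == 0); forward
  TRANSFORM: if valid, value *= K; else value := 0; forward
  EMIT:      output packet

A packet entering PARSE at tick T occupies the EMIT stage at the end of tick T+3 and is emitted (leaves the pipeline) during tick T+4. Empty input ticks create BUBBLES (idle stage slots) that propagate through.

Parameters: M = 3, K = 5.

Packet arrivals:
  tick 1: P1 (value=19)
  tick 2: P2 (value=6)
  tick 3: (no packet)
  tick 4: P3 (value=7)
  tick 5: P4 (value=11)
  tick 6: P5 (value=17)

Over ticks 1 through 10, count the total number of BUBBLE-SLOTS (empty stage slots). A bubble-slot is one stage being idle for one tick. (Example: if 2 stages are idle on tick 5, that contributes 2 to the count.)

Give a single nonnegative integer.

Answer: 20

Derivation:
Tick 1: [PARSE:P1(v=19,ok=F), VALIDATE:-, TRANSFORM:-, EMIT:-] out:-; bubbles=3
Tick 2: [PARSE:P2(v=6,ok=F), VALIDATE:P1(v=19,ok=F), TRANSFORM:-, EMIT:-] out:-; bubbles=2
Tick 3: [PARSE:-, VALIDATE:P2(v=6,ok=F), TRANSFORM:P1(v=0,ok=F), EMIT:-] out:-; bubbles=2
Tick 4: [PARSE:P3(v=7,ok=F), VALIDATE:-, TRANSFORM:P2(v=0,ok=F), EMIT:P1(v=0,ok=F)] out:-; bubbles=1
Tick 5: [PARSE:P4(v=11,ok=F), VALIDATE:P3(v=7,ok=T), TRANSFORM:-, EMIT:P2(v=0,ok=F)] out:P1(v=0); bubbles=1
Tick 6: [PARSE:P5(v=17,ok=F), VALIDATE:P4(v=11,ok=F), TRANSFORM:P3(v=35,ok=T), EMIT:-] out:P2(v=0); bubbles=1
Tick 7: [PARSE:-, VALIDATE:P5(v=17,ok=F), TRANSFORM:P4(v=0,ok=F), EMIT:P3(v=35,ok=T)] out:-; bubbles=1
Tick 8: [PARSE:-, VALIDATE:-, TRANSFORM:P5(v=0,ok=F), EMIT:P4(v=0,ok=F)] out:P3(v=35); bubbles=2
Tick 9: [PARSE:-, VALIDATE:-, TRANSFORM:-, EMIT:P5(v=0,ok=F)] out:P4(v=0); bubbles=3
Tick 10: [PARSE:-, VALIDATE:-, TRANSFORM:-, EMIT:-] out:P5(v=0); bubbles=4
Total bubble-slots: 20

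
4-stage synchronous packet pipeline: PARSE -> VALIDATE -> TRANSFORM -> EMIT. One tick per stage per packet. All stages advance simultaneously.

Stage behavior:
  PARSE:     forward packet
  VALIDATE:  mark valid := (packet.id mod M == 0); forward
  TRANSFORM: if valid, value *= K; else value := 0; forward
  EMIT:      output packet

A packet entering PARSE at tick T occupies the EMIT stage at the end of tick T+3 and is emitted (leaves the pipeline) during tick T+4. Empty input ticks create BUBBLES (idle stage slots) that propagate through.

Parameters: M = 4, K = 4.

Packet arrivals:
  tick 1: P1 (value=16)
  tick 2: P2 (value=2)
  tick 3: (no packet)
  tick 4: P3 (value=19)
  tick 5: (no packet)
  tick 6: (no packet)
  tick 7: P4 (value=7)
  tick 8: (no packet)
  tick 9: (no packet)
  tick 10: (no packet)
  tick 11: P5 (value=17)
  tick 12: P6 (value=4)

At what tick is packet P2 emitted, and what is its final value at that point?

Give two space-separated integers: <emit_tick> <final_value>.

Tick 1: [PARSE:P1(v=16,ok=F), VALIDATE:-, TRANSFORM:-, EMIT:-] out:-; in:P1
Tick 2: [PARSE:P2(v=2,ok=F), VALIDATE:P1(v=16,ok=F), TRANSFORM:-, EMIT:-] out:-; in:P2
Tick 3: [PARSE:-, VALIDATE:P2(v=2,ok=F), TRANSFORM:P1(v=0,ok=F), EMIT:-] out:-; in:-
Tick 4: [PARSE:P3(v=19,ok=F), VALIDATE:-, TRANSFORM:P2(v=0,ok=F), EMIT:P1(v=0,ok=F)] out:-; in:P3
Tick 5: [PARSE:-, VALIDATE:P3(v=19,ok=F), TRANSFORM:-, EMIT:P2(v=0,ok=F)] out:P1(v=0); in:-
Tick 6: [PARSE:-, VALIDATE:-, TRANSFORM:P3(v=0,ok=F), EMIT:-] out:P2(v=0); in:-
Tick 7: [PARSE:P4(v=7,ok=F), VALIDATE:-, TRANSFORM:-, EMIT:P3(v=0,ok=F)] out:-; in:P4
Tick 8: [PARSE:-, VALIDATE:P4(v=7,ok=T), TRANSFORM:-, EMIT:-] out:P3(v=0); in:-
Tick 9: [PARSE:-, VALIDATE:-, TRANSFORM:P4(v=28,ok=T), EMIT:-] out:-; in:-
Tick 10: [PARSE:-, VALIDATE:-, TRANSFORM:-, EMIT:P4(v=28,ok=T)] out:-; in:-
Tick 11: [PARSE:P5(v=17,ok=F), VALIDATE:-, TRANSFORM:-, EMIT:-] out:P4(v=28); in:P5
Tick 12: [PARSE:P6(v=4,ok=F), VALIDATE:P5(v=17,ok=F), TRANSFORM:-, EMIT:-] out:-; in:P6
Tick 13: [PARSE:-, VALIDATE:P6(v=4,ok=F), TRANSFORM:P5(v=0,ok=F), EMIT:-] out:-; in:-
Tick 14: [PARSE:-, VALIDATE:-, TRANSFORM:P6(v=0,ok=F), EMIT:P5(v=0,ok=F)] out:-; in:-
Tick 15: [PARSE:-, VALIDATE:-, TRANSFORM:-, EMIT:P6(v=0,ok=F)] out:P5(v=0); in:-
Tick 16: [PARSE:-, VALIDATE:-, TRANSFORM:-, EMIT:-] out:P6(v=0); in:-
P2: arrives tick 2, valid=False (id=2, id%4=2), emit tick 6, final value 0

Answer: 6 0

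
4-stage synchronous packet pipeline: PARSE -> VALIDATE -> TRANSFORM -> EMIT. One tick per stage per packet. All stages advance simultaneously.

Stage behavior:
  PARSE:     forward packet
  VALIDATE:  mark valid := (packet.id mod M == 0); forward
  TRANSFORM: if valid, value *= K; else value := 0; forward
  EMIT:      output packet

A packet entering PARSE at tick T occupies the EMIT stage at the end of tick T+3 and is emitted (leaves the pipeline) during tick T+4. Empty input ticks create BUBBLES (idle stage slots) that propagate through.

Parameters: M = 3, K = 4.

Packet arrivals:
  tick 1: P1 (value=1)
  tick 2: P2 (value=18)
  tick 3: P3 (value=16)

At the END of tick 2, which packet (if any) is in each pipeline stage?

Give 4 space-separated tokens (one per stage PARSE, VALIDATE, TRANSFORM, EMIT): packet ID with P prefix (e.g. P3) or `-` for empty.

Tick 1: [PARSE:P1(v=1,ok=F), VALIDATE:-, TRANSFORM:-, EMIT:-] out:-; in:P1
Tick 2: [PARSE:P2(v=18,ok=F), VALIDATE:P1(v=1,ok=F), TRANSFORM:-, EMIT:-] out:-; in:P2
At end of tick 2: ['P2', 'P1', '-', '-']

Answer: P2 P1 - -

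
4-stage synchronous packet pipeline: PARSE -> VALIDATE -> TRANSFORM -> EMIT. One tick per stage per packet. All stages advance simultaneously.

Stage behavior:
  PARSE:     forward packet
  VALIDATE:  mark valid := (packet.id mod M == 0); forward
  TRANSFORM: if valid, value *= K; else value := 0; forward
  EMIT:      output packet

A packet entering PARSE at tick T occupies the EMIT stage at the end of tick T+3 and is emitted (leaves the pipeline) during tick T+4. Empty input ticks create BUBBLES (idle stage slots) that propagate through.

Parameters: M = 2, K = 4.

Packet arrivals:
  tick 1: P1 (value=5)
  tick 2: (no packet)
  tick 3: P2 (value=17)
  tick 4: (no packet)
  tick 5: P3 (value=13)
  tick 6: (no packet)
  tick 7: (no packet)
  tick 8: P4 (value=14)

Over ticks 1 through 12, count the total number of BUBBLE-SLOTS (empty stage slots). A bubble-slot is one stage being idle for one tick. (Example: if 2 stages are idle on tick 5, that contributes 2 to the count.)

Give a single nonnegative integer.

Answer: 32

Derivation:
Tick 1: [PARSE:P1(v=5,ok=F), VALIDATE:-, TRANSFORM:-, EMIT:-] out:-; bubbles=3
Tick 2: [PARSE:-, VALIDATE:P1(v=5,ok=F), TRANSFORM:-, EMIT:-] out:-; bubbles=3
Tick 3: [PARSE:P2(v=17,ok=F), VALIDATE:-, TRANSFORM:P1(v=0,ok=F), EMIT:-] out:-; bubbles=2
Tick 4: [PARSE:-, VALIDATE:P2(v=17,ok=T), TRANSFORM:-, EMIT:P1(v=0,ok=F)] out:-; bubbles=2
Tick 5: [PARSE:P3(v=13,ok=F), VALIDATE:-, TRANSFORM:P2(v=68,ok=T), EMIT:-] out:P1(v=0); bubbles=2
Tick 6: [PARSE:-, VALIDATE:P3(v=13,ok=F), TRANSFORM:-, EMIT:P2(v=68,ok=T)] out:-; bubbles=2
Tick 7: [PARSE:-, VALIDATE:-, TRANSFORM:P3(v=0,ok=F), EMIT:-] out:P2(v=68); bubbles=3
Tick 8: [PARSE:P4(v=14,ok=F), VALIDATE:-, TRANSFORM:-, EMIT:P3(v=0,ok=F)] out:-; bubbles=2
Tick 9: [PARSE:-, VALIDATE:P4(v=14,ok=T), TRANSFORM:-, EMIT:-] out:P3(v=0); bubbles=3
Tick 10: [PARSE:-, VALIDATE:-, TRANSFORM:P4(v=56,ok=T), EMIT:-] out:-; bubbles=3
Tick 11: [PARSE:-, VALIDATE:-, TRANSFORM:-, EMIT:P4(v=56,ok=T)] out:-; bubbles=3
Tick 12: [PARSE:-, VALIDATE:-, TRANSFORM:-, EMIT:-] out:P4(v=56); bubbles=4
Total bubble-slots: 32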